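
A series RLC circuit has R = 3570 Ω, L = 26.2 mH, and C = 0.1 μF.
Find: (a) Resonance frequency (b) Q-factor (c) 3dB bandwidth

Step 1 — Resonance condition Im(Z)=0 gives ω₀ = 1/√(LC).
Step 2 — ω₀ = 1/√(0.0262·1e-07) = 1.954e+04 rad/s.
Step 3 — f₀ = ω₀/(2π) = 3109 Hz.
Step 4 — Series Q: Q = ω₀L/R = 1.954e+04·0.0262/3570 = 0.1434.
Step 5 — 3dB bandwidth: Δω = ω₀/Q = 1.363e+05 rad/s; BW = Δω/(2π) = 2.169e+04 Hz.

(a) f₀ = 3109 Hz  (b) Q = 0.1434  (c) BW = 2.169e+04 Hz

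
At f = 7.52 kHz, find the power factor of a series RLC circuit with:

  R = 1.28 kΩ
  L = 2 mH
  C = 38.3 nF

Step 1 — Angular frequency: ω = 2π·f = 2π·7520 = 4.725e+04 rad/s.
Step 2 — Component impedances:
  R: Z = R = 1280 Ω
  L: Z = jωL = j·4.725e+04·0.002 = 0 + j94.5 Ω
  C: Z = 1/(jωC) = -j/(ω·C) = 0 - j552.6 Ω
Step 3 — Series combination: Z_total = R + L + C = 1280 - j458.1 Ω = 1360∠-19.7° Ω.
Step 4 — Power factor: PF = cos(φ) = Re(Z)/|Z| = 1280/1359.5 = 0.9415.
Step 5 — Type: Im(Z) = -458.1 ⇒ leading (phase φ = -19.7°).

PF = 0.9415 (leading, φ = -19.7°)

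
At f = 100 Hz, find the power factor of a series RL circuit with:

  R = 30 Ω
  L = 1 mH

Step 1 — Angular frequency: ω = 2π·f = 2π·100 = 628.3 rad/s.
Step 2 — Component impedances:
  R: Z = R = 30 Ω
  L: Z = jωL = j·628.3·0.001 = 0 + j0.6283 Ω
Step 3 — Series combination: Z_total = R + L = 30 + j0.6283 Ω = 30.01∠1.2° Ω.
Step 4 — Power factor: PF = cos(φ) = Re(Z)/|Z| = 30/30.007 = 0.9998.
Step 5 — Type: Im(Z) = 0.6283 ⇒ lagging (phase φ = 1.2°).

PF = 0.9998 (lagging, φ = 1.2°)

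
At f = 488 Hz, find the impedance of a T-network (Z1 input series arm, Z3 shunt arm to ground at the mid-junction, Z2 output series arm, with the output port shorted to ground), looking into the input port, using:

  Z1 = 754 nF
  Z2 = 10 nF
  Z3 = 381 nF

Step 1 — Angular frequency: ω = 2π·f = 2π·488 = 3066 rad/s.
Step 2 — Component impedances:
  Z1: Z = 1/(jωC) = -j/(ω·C) = 0 - j432.5 Ω
  Z2: Z = 1/(jωC) = -j/(ω·C) = 0 - j3.261e+04 Ω
  Z3: Z = 1/(jωC) = -j/(ω·C) = 0 - j856 Ω
Step 3 — With the output port shorted to ground, the output series arm Z2 runs from the junction to ground; the shunt arm Z3 also runs from the junction to ground. They appear in parallel: Z3 || Z2 = 0 - j834.1 Ω.
Step 4 — Series with input arm Z1: Z_in = Z1 + (Z3 || Z2) = 0 - j1267 Ω = 1267∠-90.0° Ω.

Z = 0 - j1267 Ω = 1267∠-90.0° Ω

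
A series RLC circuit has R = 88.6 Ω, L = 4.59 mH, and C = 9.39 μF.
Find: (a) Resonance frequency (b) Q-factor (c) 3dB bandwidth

Step 1 — Resonance: ω₀ = 1/√(LC) = 1/√(0.00459·9.39e-06) = 4817 rad/s.
Step 2 — f₀ = ω₀/(2π) = 766.6 Hz.
Step 3 — Series Q: Q = ω₀L/R = 4817·0.00459/88.6 = 0.2495.
Step 4 — Bandwidth: Δω = ω₀/Q = 1.93e+04 rad/s; BW = Δω/(2π) = 3072 Hz.

(a) f₀ = 766.6 Hz  (b) Q = 0.2495  (c) BW = 3072 Hz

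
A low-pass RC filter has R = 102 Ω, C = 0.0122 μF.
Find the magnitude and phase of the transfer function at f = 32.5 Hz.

Step 1 — Angular frequency: ω = 2π·32.5 = 204.2 rad/s.
Step 2 — Transfer function: H(jω) = 1/(1 + jωRC).
Step 3 — Denominator: 1 + jωRC = 1 + j·204.2·102·1.22e-08 = 1 + j0.0002541.
Step 4 — H = 1 - j0.0002541.
Step 5 — Magnitude: |H| = 1 (-0.0 dB); phase: φ = -0.0°.

|H| = 1 (-0.0 dB), φ = -0.0°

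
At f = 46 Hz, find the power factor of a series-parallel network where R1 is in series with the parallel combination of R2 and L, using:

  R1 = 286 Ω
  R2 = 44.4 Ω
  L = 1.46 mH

Step 1 — Angular frequency: ω = 2π·f = 2π·46 = 289 rad/s.
Step 2 — Component impedances:
  R1: Z = R = 286 Ω
  R2: Z = R = 44.4 Ω
  L: Z = jωL = j·289·0.00146 = 0 + j0.422 Ω
Step 3 — Parallel branch: R2 || L = 1/(1/R2 + 1/L) = 0.00401 + j0.4219 Ω.
Step 4 — Series with R1: Z_total = R1 + (R2 || L) = 286 + j0.4219 Ω = 286∠0.1° Ω.
Step 5 — Power factor: PF = cos(φ) = Re(Z)/|Z| = 286/286 = 1.
Step 6 — Type: Im(Z) = 0.4219 ⇒ lagging (phase φ = 0.1°).

PF = 1 (lagging, φ = 0.1°)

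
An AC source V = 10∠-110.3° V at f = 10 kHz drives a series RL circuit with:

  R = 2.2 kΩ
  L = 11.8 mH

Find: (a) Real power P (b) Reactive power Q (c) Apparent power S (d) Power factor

Step 1 — Angular frequency: ω = 2π·f = 2π·1e+04 = 6.283e+04 rad/s.
Step 2 — Component impedances:
  R: Z = R = 2200 Ω
  L: Z = jωL = j·6.283e+04·0.0118 = 0 + j741.4 Ω
Step 3 — Series combination: Z_total = R + L = 2200 + j741.4 Ω = 2322∠18.6° Ω.
Step 4 — Source phasor: V = 10∠-110.3° V = -3.469 - j9.379 V.
Step 5 — Current: I = V / Z = -0.002706 - j0.003351 A = 0.004307∠-128.9° A.
Step 6 — Complex power: S = V·I* = 0.04082 + j0.01376 VA.
Step 7 — Real power: P = Re(S) = 0.04082 W.
Step 8 — Reactive power: Q = Im(S) = 0.01376 VAR.
Step 9 — Apparent power: |S| = 0.04307 VA.
Step 10 — Power factor: PF = P/|S| = 0.9476 (lagging).

(a) P = 0.04082 W  (b) Q = 0.01376 VAR  (c) S = 0.04307 VA  (d) PF = 0.9476 (lagging)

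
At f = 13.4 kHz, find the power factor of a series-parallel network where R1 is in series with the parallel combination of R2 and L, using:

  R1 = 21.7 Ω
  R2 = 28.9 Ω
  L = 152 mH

Step 1 — Angular frequency: ω = 2π·f = 2π·1.34e+04 = 8.419e+04 rad/s.
Step 2 — Component impedances:
  R1: Z = R = 21.7 Ω
  R2: Z = R = 28.9 Ω
  L: Z = jωL = j·8.419e+04·0.152 = 0 + j1.28e+04 Ω
Step 3 — Parallel branch: R2 || L = 1/(1/R2 + 1/L) = 28.9 + j0.06526 Ω.
Step 4 — Series with R1: Z_total = R1 + (R2 || L) = 50.6 + j0.06526 Ω = 50.6∠0.1° Ω.
Step 5 — Power factor: PF = cos(φ) = Re(Z)/|Z| = 50.6/50.6 = 1.
Step 6 — Type: Im(Z) = 0.06526 ⇒ lagging (phase φ = 0.1°).

PF = 1 (lagging, φ = 0.1°)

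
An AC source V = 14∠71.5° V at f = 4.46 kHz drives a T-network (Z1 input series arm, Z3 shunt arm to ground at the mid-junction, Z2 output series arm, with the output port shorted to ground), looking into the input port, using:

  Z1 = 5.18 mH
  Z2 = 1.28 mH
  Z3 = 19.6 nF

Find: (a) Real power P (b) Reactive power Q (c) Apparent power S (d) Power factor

Step 1 — Angular frequency: ω = 2π·f = 2π·4460 = 2.802e+04 rad/s.
Step 2 — Component impedances:
  Z1: Z = jωL = j·2.802e+04·0.00518 = 0 + j145.2 Ω
  Z2: Z = jωL = j·2.802e+04·0.00128 = 0 + j35.87 Ω
  Z3: Z = 1/(jωC) = -j/(ω·C) = 0 - j1821 Ω
Step 3 — With the output port shorted to ground, the output series arm Z2 runs from the junction to ground; the shunt arm Z3 also runs from the junction to ground. They appear in parallel: Z3 || Z2 = 0 + j36.59 Ω.
Step 4 — Series with input arm Z1: Z_in = Z1 + (Z3 || Z2) = 0 + j181.7 Ω = 181.7∠90.0° Ω.
Step 5 — Source phasor: V = 14∠71.5° V = 4.442 + j13.28 V.
Step 6 — Current: I = V / Z = 0.07305 - j0.02444 A = 0.07703∠-18.5° A.
Step 7 — Complex power: S = V·I* = 0 + j1.078 VA.
Step 8 — Real power: P = Re(S) = 0 W.
Step 9 — Reactive power: Q = Im(S) = 1.078 VAR.
Step 10 — Apparent power: |S| = 1.078 VA.
Step 11 — Power factor: PF = P/|S| = 0 (lagging).

(a) P = 0 W  (b) Q = 1.078 VAR  (c) S = 1.078 VA  (d) PF = 0 (lagging)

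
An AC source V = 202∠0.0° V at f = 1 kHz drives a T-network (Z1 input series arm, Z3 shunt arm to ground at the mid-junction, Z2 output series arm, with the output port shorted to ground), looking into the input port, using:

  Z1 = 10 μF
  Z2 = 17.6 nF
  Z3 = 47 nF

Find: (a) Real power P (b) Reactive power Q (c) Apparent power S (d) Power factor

Step 1 — Angular frequency: ω = 2π·f = 2π·1000 = 6283 rad/s.
Step 2 — Component impedances:
  Z1: Z = 1/(jωC) = -j/(ω·C) = 0 - j15.92 Ω
  Z2: Z = 1/(jωC) = -j/(ω·C) = 0 - j9043 Ω
  Z3: Z = 1/(jωC) = -j/(ω·C) = 0 - j3386 Ω
Step 3 — With the output port shorted to ground, the output series arm Z2 runs from the junction to ground; the shunt arm Z3 also runs from the junction to ground. They appear in parallel: Z3 || Z2 = 0 - j2464 Ω.
Step 4 — Series with input arm Z1: Z_in = Z1 + (Z3 || Z2) = 0 - j2480 Ω = 2480∠-90.0° Ω.
Step 5 — Source phasor: V = 202∠0.0° V = 202 V.
Step 6 — Current: I = V / Z = 0 + j0.08146 A = 0.08146∠90.0° A.
Step 7 — Complex power: S = V·I* = 0 - j16.46 VA.
Step 8 — Real power: P = Re(S) = 0 W.
Step 9 — Reactive power: Q = Im(S) = -16.46 VAR.
Step 10 — Apparent power: |S| = 16.46 VA.
Step 11 — Power factor: PF = P/|S| = 0 (leading).

(a) P = 0 W  (b) Q = -16.46 VAR  (c) S = 16.46 VA  (d) PF = 0 (leading)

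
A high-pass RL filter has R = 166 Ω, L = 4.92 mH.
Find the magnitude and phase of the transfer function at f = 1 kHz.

Step 1 — Angular frequency: ω = 2π·1000 = 6283 rad/s.
Step 2 — Transfer function: H(jω) = jωL/(R + jωL).
Step 3 — Numerator jωL = j·30.91; denominator R + jωL = 166 + j30.91.
Step 4 — H = 0.03352 + j0.18.
Step 5 — Magnitude: |H| = 0.1831 (-14.7 dB); phase: φ = 79.5°.

|H| = 0.1831 (-14.7 dB), φ = 79.5°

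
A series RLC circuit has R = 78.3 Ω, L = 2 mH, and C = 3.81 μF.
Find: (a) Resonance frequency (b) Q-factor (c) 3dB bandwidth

Step 1 — Resonance: ω₀ = 1/√(LC) = 1/√(0.002·3.81e-06) = 1.146e+04 rad/s.
Step 2 — f₀ = ω₀/(2π) = 1823 Hz.
Step 3 — Series Q: Q = ω₀L/R = 1.146e+04·0.002/78.3 = 0.2926.
Step 4 — Bandwidth: Δω = ω₀/Q = 3.915e+04 rad/s; BW = Δω/(2π) = 6231 Hz.

(a) f₀ = 1823 Hz  (b) Q = 0.2926  (c) BW = 6231 Hz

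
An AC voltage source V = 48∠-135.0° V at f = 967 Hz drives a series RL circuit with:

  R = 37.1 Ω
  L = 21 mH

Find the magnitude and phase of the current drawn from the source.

Step 1 — Angular frequency: ω = 2π·f = 2π·967 = 6076 rad/s.
Step 2 — Component impedances:
  R: Z = R = 37.1 Ω
  L: Z = jωL = j·6076·0.021 = 0 + j127.6 Ω
Step 3 — Series combination: Z_total = R + L = 37.1 + j127.6 Ω = 132.9∠73.8° Ω.
Step 4 — Source phasor: V = 48∠-135.0° V = -33.94 - j33.94 V.
Step 5 — Ohm's law: I = V / Z_total = (-33.94 - j33.94) / (37.1 + j127.6) = -0.3166 + j0.174 A.
Step 6 — Convert to polar: |I| = 0.3612 A, ∠I = 151.2°.

I = 0.3612∠151.2° A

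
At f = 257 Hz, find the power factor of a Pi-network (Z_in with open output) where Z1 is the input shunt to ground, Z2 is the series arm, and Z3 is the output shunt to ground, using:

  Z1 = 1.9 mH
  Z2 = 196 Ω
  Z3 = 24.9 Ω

Step 1 — Angular frequency: ω = 2π·f = 2π·257 = 1615 rad/s.
Step 2 — Component impedances:
  Z1: Z = jωL = j·1615·0.0019 = 0 + j3.068 Ω
  Z2: Z = R = 196 Ω
  Z3: Z = R = 24.9 Ω
Step 3 — With open output, the series arm Z2 and the output shunt Z3 appear in series to ground: Z2 + Z3 = 220.9 Ω.
Step 4 — Parallel with input shunt Z1: Z_in = Z1 || (Z2 + Z3) = 0.0426 + j3.067 Ω = 3.068∠89.2° Ω.
Step 5 — Power factor: PF = cos(φ) = Re(Z)/|Z| = 0.0426/3.068 = 0.01389.
Step 6 — Type: Im(Z) = 3.067 ⇒ lagging (phase φ = 89.2°).

PF = 0.01389 (lagging, φ = 89.2°)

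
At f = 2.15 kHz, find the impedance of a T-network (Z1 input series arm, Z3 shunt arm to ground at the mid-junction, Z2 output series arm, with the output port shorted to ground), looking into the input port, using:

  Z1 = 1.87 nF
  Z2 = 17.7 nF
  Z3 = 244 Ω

Step 1 — Angular frequency: ω = 2π·f = 2π·2150 = 1.351e+04 rad/s.
Step 2 — Component impedances:
  Z1: Z = 1/(jωC) = -j/(ω·C) = 0 - j3.959e+04 Ω
  Z2: Z = 1/(jωC) = -j/(ω·C) = 0 - j4182 Ω
  Z3: Z = R = 244 Ω
Step 3 — With the output port shorted to ground, the output series arm Z2 runs from the junction to ground; the shunt arm Z3 also runs from the junction to ground. They appear in parallel: Z3 || Z2 = 243.2 - j14.19 Ω.
Step 4 — Series with input arm Z1: Z_in = Z1 + (Z3 || Z2) = 243.2 - j3.96e+04 Ω = 3.96e+04∠-89.6° Ω.

Z = 243.2 - j3.96e+04 Ω = 3.96e+04∠-89.6° Ω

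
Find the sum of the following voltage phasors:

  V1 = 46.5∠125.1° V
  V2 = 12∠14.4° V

Step 1 — Convert each phasor to rectangular form:
  V1 = 46.5·(cos(125.1°) + j·sin(125.1°)) = -26.74 + j38.04 V
  V2 = 12·(cos(14.4°) + j·sin(14.4°)) = 11.62 + j2.984 V
Step 2 — Sum components: V_total = -15.11 + j41.03 V.
Step 3 — Convert to polar: |V_total| = 43.72 V, ∠V_total = 110.2°.

V_total = 43.72∠110.2° V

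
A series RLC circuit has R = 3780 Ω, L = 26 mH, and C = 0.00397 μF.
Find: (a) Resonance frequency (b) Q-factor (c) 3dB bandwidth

Step 1 — Resonance: ω₀ = 1/√(LC) = 1/√(0.026·3.97e-09) = 9.843e+04 rad/s.
Step 2 — f₀ = ω₀/(2π) = 1.567e+04 Hz.
Step 3 — Series Q: Q = ω₀L/R = 9.843e+04·0.026/3780 = 0.677.
Step 4 — Bandwidth: Δω = ω₀/Q = 1.454e+05 rad/s; BW = Δω/(2π) = 2.314e+04 Hz.

(a) f₀ = 1.567e+04 Hz  (b) Q = 0.677  (c) BW = 2.314e+04 Hz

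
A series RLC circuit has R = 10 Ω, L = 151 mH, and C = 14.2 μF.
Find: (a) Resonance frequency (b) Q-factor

Step 1 — Resonance condition Im(Z)=0 gives ω₀ = 1/√(LC).
Step 2 — ω₀ = 1/√(0.151·1.42e-05) = 682.9 rad/s.
Step 3 — f₀ = ω₀/(2π) = 108.7 Hz.
Step 4 — Series Q: Q = ω₀L/R = 682.9·0.151/10 = 10.31.

(a) f₀ = 108.7 Hz  (b) Q = 10.31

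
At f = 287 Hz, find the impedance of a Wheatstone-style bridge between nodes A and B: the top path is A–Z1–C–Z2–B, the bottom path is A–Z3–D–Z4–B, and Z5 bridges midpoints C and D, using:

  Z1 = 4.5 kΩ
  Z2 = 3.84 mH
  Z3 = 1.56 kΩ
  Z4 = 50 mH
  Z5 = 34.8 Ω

Step 1 — Angular frequency: ω = 2π·f = 2π·287 = 1803 rad/s.
Step 2 — Component impedances:
  Z1: Z = R = 4500 Ω
  Z2: Z = jωL = j·1803·0.00384 = 0 + j6.925 Ω
  Z3: Z = R = 1560 Ω
  Z4: Z = jωL = j·1803·0.05 = 0 + j90.16 Ω
  Z5: Z = R = 34.8 Ω
Step 3 — Bridge requires nodal analysis (the Z5 bridge couples midpoints C and D, so the two paths cannot be reduced to a simple series/parallel combination). Setting node B to ground and injecting 1 A at node A, the 3-node admittance system at A, C, D solves to V_A = Z_AB = 1172 + j11.36 Ω = 1172∠0.6° Ω.

Z = 1172 + j11.36 Ω = 1172∠0.6° Ω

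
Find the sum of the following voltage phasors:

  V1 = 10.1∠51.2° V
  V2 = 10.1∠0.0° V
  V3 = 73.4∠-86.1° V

Step 1 — Convert each phasor to rectangular form:
  V1 = 10.1·(cos(51.2°) + j·sin(51.2°)) = 6.329 + j7.871 V
  V2 = 10.1·(cos(0.0°) + j·sin(0.0°)) = 10.1 V
  V3 = 73.4·(cos(-86.1°) + j·sin(-86.1°)) = 4.992 - j73.23 V
Step 2 — Sum components: V_total = 21.42 - j65.36 V.
Step 3 — Convert to polar: |V_total| = 68.78 V, ∠V_total = -71.9°.

V_total = 68.78∠-71.9° V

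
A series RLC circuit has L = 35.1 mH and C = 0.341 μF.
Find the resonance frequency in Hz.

Step 1 — Resonance condition Im(Z)=0 gives ω₀ = 1/√(LC).
Step 2 — ω₀ = 1/√(0.0351·3.41e-07) = 9140 rad/s.
Step 3 — f₀ = ω₀/(2π) = 1455 Hz.

f₀ = 1455 Hz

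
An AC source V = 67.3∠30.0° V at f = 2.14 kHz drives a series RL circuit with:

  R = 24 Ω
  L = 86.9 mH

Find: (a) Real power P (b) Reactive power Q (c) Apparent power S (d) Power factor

Step 1 — Angular frequency: ω = 2π·f = 2π·2140 = 1.345e+04 rad/s.
Step 2 — Component impedances:
  R: Z = R = 24 Ω
  L: Z = jωL = j·1.345e+04·0.0869 = 0 + j1168 Ω
Step 3 — Series combination: Z_total = R + L = 24 + j1168 Ω = 1169∠88.8° Ω.
Step 4 — Source phasor: V = 67.3∠30.0° V = 58.28 + j33.65 V.
Step 5 — Current: I = V / Z = 0.02981 - j0.04927 A = 0.05759∠-58.8° A.
Step 6 — Complex power: S = V·I* = 0.07959 + j3.875 VA.
Step 7 — Real power: P = Re(S) = 0.07959 W.
Step 8 — Reactive power: Q = Im(S) = 3.875 VAR.
Step 9 — Apparent power: |S| = 3.875 VA.
Step 10 — Power factor: PF = P/|S| = 0.02054 (lagging).

(a) P = 0.07959 W  (b) Q = 3.875 VAR  (c) S = 3.875 VA  (d) PF = 0.02054 (lagging)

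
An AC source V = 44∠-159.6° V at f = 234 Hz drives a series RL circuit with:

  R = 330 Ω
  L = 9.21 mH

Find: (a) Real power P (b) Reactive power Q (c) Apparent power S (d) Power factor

Step 1 — Angular frequency: ω = 2π·f = 2π·234 = 1470 rad/s.
Step 2 — Component impedances:
  R: Z = R = 330 Ω
  L: Z = jωL = j·1470·0.00921 = 0 + j13.54 Ω
Step 3 — Series combination: Z_total = R + L = 330 + j13.54 Ω = 330.3∠2.3° Ω.
Step 4 — Source phasor: V = 44∠-159.6° V = -41.24 - j15.34 V.
Step 5 — Current: I = V / Z = -0.1267 - j0.04128 A = 0.1332∠-161.9° A.
Step 6 — Complex power: S = V·I* = 5.857 + j0.2403 VA.
Step 7 — Real power: P = Re(S) = 5.857 W.
Step 8 — Reactive power: Q = Im(S) = 0.2403 VAR.
Step 9 — Apparent power: |S| = 5.862 VA.
Step 10 — Power factor: PF = P/|S| = 0.9992 (lagging).

(a) P = 5.857 W  (b) Q = 0.2403 VAR  (c) S = 5.862 VA  (d) PF = 0.9992 (lagging)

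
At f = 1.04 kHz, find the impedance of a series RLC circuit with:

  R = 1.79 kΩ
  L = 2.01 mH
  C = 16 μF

Step 1 — Angular frequency: ω = 2π·f = 2π·1040 = 6535 rad/s.
Step 2 — Component impedances:
  R: Z = R = 1790 Ω
  L: Z = jωL = j·6535·0.00201 = 0 + j13.13 Ω
  C: Z = 1/(jωC) = -j/(ω·C) = 0 - j9.565 Ω
Step 3 — Series combination: Z_total = R + L + C = 1790 + j3.57 Ω = 1790∠0.1° Ω.

Z = 1790 + j3.57 Ω = 1790∠0.1° Ω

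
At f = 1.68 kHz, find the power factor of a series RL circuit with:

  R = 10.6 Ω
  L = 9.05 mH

Step 1 — Angular frequency: ω = 2π·f = 2π·1680 = 1.056e+04 rad/s.
Step 2 — Component impedances:
  R: Z = R = 10.6 Ω
  L: Z = jωL = j·1.056e+04·0.00905 = 0 + j95.53 Ω
Step 3 — Series combination: Z_total = R + L = 10.6 + j95.53 Ω = 96.12∠83.7° Ω.
Step 4 — Power factor: PF = cos(φ) = Re(Z)/|Z| = 10.6/96.12 = 0.1103.
Step 5 — Type: Im(Z) = 95.53 ⇒ lagging (phase φ = 83.7°).

PF = 0.1103 (lagging, φ = 83.7°)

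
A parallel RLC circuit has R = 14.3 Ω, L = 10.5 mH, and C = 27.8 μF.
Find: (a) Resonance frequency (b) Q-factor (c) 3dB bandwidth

Step 1 — Resonance: ω₀ = 1/√(LC) = 1/√(0.0105·2.78e-05) = 1851 rad/s.
Step 2 — f₀ = ω₀/(2π) = 294.6 Hz.
Step 3 — Parallel Q: Q = R/(ω₀L) = 14.3/(1851·0.0105) = 0.7358.
Step 4 — Bandwidth: Δω = ω₀/Q = 2515 rad/s; BW = Δω/(2π) = 400.3 Hz.

(a) f₀ = 294.6 Hz  (b) Q = 0.7358  (c) BW = 400.3 Hz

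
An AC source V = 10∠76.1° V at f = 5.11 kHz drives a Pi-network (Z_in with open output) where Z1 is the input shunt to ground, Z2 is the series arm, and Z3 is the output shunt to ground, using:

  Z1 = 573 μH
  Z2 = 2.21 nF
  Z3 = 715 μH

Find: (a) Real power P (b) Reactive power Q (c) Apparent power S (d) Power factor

Step 1 — Angular frequency: ω = 2π·f = 2π·5110 = 3.211e+04 rad/s.
Step 2 — Component impedances:
  Z1: Z = jωL = j·3.211e+04·0.000573 = 0 + j18.4 Ω
  Z2: Z = 1/(jωC) = -j/(ω·C) = 0 - j1.409e+04 Ω
  Z3: Z = jωL = j·3.211e+04·0.000715 = 0 + j22.96 Ω
Step 3 — With open output, the series arm Z2 and the output shunt Z3 appear in series to ground: Z2 + Z3 = 0 - j1.407e+04 Ω.
Step 4 — Parallel with input shunt Z1: Z_in = Z1 || (Z2 + Z3) = 0 + j18.42 Ω = 18.42∠90.0° Ω.
Step 5 — Source phasor: V = 10∠76.1° V = 2.402 + j9.707 V.
Step 6 — Current: I = V / Z = 0.5269 - j0.1304 A = 0.5428∠-13.9° A.
Step 7 — Complex power: S = V·I* = 0 + j5.428 VA.
Step 8 — Real power: P = Re(S) = 0 W.
Step 9 — Reactive power: Q = Im(S) = 5.428 VAR.
Step 10 — Apparent power: |S| = 5.428 VA.
Step 11 — Power factor: PF = P/|S| = 0 (lagging).

(a) P = 0 W  (b) Q = 5.428 VAR  (c) S = 5.428 VA  (d) PF = 0 (lagging)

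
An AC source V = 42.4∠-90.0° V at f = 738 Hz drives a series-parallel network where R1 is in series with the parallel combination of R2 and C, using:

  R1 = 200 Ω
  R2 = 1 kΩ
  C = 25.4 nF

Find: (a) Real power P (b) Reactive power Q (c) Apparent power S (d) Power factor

Step 1 — Angular frequency: ω = 2π·f = 2π·738 = 4637 rad/s.
Step 2 — Component impedances:
  R1: Z = R = 200 Ω
  R2: Z = R = 1000 Ω
  C: Z = 1/(jωC) = -j/(ω·C) = 0 - j8490 Ω
Step 3 — Parallel branch: R2 || C = 1/(1/R2 + 1/C) = 986.3 - j116.2 Ω.
Step 4 — Series with R1: Z_total = R1 + (R2 || C) = 1186 - j116.2 Ω = 1192∠-5.6° Ω.
Step 5 — Source phasor: V = 42.4∠-90.0° V = 0 - j42.4 V.
Step 6 — Current: I = V / Z = 0.003467 - j0.0354 A = 0.03557∠-84.4° A.
Step 7 — Complex power: S = V·I* = 1.501 - j0.147 VA.
Step 8 — Real power: P = Re(S) = 1.501 W.
Step 9 — Reactive power: Q = Im(S) = -0.147 VAR.
Step 10 — Apparent power: |S| = 1.508 VA.
Step 11 — Power factor: PF = P/|S| = 0.9952 (leading).

(a) P = 1.501 W  (b) Q = -0.147 VAR  (c) S = 1.508 VA  (d) PF = 0.9952 (leading)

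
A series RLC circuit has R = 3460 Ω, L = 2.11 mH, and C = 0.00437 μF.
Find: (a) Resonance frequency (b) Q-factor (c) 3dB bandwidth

Step 1 — Resonance: ω₀ = 1/√(LC) = 1/√(0.00211·4.37e-09) = 3.293e+05 rad/s.
Step 2 — f₀ = ω₀/(2π) = 5.241e+04 Hz.
Step 3 — Series Q: Q = ω₀L/R = 3.293e+05·0.00211/3460 = 0.2008.
Step 4 — Bandwidth: Δω = ω₀/Q = 1.64e+06 rad/s; BW = Δω/(2π) = 2.61e+05 Hz.

(a) f₀ = 5.241e+04 Hz  (b) Q = 0.2008  (c) BW = 2.61e+05 Hz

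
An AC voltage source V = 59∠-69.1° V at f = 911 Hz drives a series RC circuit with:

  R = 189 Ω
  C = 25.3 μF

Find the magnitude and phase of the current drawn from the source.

Step 1 — Angular frequency: ω = 2π·f = 2π·911 = 5724 rad/s.
Step 2 — Component impedances:
  R: Z = R = 189 Ω
  C: Z = 1/(jωC) = -j/(ω·C) = 0 - j6.905 Ω
Step 3 — Series combination: Z_total = R + C = 189 - j6.905 Ω = 189.1∠-2.1° Ω.
Step 4 — Source phasor: V = 59∠-69.1° V = 21.05 - j55.12 V.
Step 5 — Ohm's law: I = V / Z_total = (21.05 - j55.12) / (189 - j6.905) = 0.1219 - j0.2872 A.
Step 6 — Convert to polar: |I| = 0.312 A, ∠I = -67.0°.

I = 0.312∠-67.0° A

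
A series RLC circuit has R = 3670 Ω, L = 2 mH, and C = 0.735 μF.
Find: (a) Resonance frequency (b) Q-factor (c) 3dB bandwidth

Step 1 — Resonance: ω₀ = 1/√(LC) = 1/√(0.002·7.35e-07) = 2.608e+04 rad/s.
Step 2 — f₀ = ω₀/(2π) = 4151 Hz.
Step 3 — Series Q: Q = ω₀L/R = 2.608e+04·0.002/3670 = 0.01421.
Step 4 — Bandwidth: Δω = ω₀/Q = 1.835e+06 rad/s; BW = Δω/(2π) = 2.92e+05 Hz.

(a) f₀ = 4151 Hz  (b) Q = 0.01421  (c) BW = 2.92e+05 Hz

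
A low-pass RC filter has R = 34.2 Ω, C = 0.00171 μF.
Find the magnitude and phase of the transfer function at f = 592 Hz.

Step 1 — Angular frequency: ω = 2π·592 = 3720 rad/s.
Step 2 — Transfer function: H(jω) = 1/(1 + jωRC).
Step 3 — Denominator: 1 + jωRC = 1 + j·3720·34.2·1.71e-09 = 1 + j0.0002175.
Step 4 — H = 1 - j0.0002175.
Step 5 — Magnitude: |H| = 1 (-0.0 dB); phase: φ = -0.0°.

|H| = 1 (-0.0 dB), φ = -0.0°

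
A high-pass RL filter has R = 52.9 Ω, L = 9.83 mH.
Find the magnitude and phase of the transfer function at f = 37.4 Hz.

Step 1 — Angular frequency: ω = 2π·37.4 = 235 rad/s.
Step 2 — Transfer function: H(jω) = jωL/(R + jωL).
Step 3 — Numerator jωL = j·2.31; denominator R + jωL = 52.9 + j2.31.
Step 4 — H = 0.001903 + j0.04358.
Step 5 — Magnitude: |H| = 0.04363 (-27.2 dB); phase: φ = 87.5°.

|H| = 0.04363 (-27.2 dB), φ = 87.5°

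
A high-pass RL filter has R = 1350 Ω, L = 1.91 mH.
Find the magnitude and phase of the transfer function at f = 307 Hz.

Step 1 — Angular frequency: ω = 2π·307 = 1929 rad/s.
Step 2 — Transfer function: H(jω) = jωL/(R + jωL).
Step 3 — Numerator jωL = j·3.684; denominator R + jωL = 1350 + j3.684.
Step 4 — H = 7.448e-06 + j0.002729.
Step 5 — Magnitude: |H| = 0.002729 (-51.3 dB); phase: φ = 89.8°.

|H| = 0.002729 (-51.3 dB), φ = 89.8°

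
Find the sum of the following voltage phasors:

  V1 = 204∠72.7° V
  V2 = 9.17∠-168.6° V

Step 1 — Convert each phasor to rectangular form:
  V1 = 204·(cos(72.7°) + j·sin(72.7°)) = 60.66 + j194.8 V
  V2 = 9.17·(cos(-168.6°) + j·sin(-168.6°)) = -8.989 - j1.813 V
Step 2 — Sum components: V_total = 51.68 + j193 V.
Step 3 — Convert to polar: |V_total| = 199.8 V, ∠V_total = 75.0°.

V_total = 199.8∠75.0° V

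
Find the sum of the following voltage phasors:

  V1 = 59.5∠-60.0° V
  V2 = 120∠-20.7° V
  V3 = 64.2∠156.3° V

Step 1 — Convert each phasor to rectangular form:
  V1 = 59.5·(cos(-60.0°) + j·sin(-60.0°)) = 29.75 - j51.53 V
  V2 = 120·(cos(-20.7°) + j·sin(-20.7°)) = 112.3 - j42.42 V
  V3 = 64.2·(cos(156.3°) + j·sin(156.3°)) = -58.79 + j25.81 V
Step 2 — Sum components: V_total = 83.22 - j68.14 V.
Step 3 — Convert to polar: |V_total| = 107.6 V, ∠V_total = -39.3°.

V_total = 107.6∠-39.3° V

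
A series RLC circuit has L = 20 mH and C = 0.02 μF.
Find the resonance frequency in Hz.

Step 1 — Resonance condition Im(Z)=0 gives ω₀ = 1/√(LC).
Step 2 — ω₀ = 1/√(0.02·2e-08) = 5e+04 rad/s.
Step 3 — f₀ = ω₀/(2π) = 7958 Hz.

f₀ = 7958 Hz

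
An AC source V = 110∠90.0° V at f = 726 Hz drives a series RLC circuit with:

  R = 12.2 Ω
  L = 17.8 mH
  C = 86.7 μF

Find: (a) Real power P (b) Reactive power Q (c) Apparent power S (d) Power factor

Step 1 — Angular frequency: ω = 2π·f = 2π·726 = 4562 rad/s.
Step 2 — Component impedances:
  R: Z = R = 12.2 Ω
  L: Z = jωL = j·4562·0.0178 = 0 + j81.2 Ω
  C: Z = 1/(jωC) = -j/(ω·C) = 0 - j2.529 Ω
Step 3 — Series combination: Z_total = R + L + C = 12.2 + j78.67 Ω = 79.61∠81.2° Ω.
Step 4 — Source phasor: V = 110∠90.0° V = 0 + j110 V.
Step 5 — Current: I = V / Z = 1.365 + j0.2118 A = 1.382∠8.8° A.
Step 6 — Complex power: S = V·I* = 23.29 + j150.2 VA.
Step 7 — Real power: P = Re(S) = 23.29 W.
Step 8 — Reactive power: Q = Im(S) = 150.2 VAR.
Step 9 — Apparent power: |S| = 152 VA.
Step 10 — Power factor: PF = P/|S| = 0.1533 (lagging).

(a) P = 23.29 W  (b) Q = 150.2 VAR  (c) S = 152 VA  (d) PF = 0.1533 (lagging)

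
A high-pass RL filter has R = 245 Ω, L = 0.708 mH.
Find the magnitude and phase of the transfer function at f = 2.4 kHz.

Step 1 — Angular frequency: ω = 2π·2400 = 1.508e+04 rad/s.
Step 2 — Transfer function: H(jω) = jωL/(R + jωL).
Step 3 — Numerator jωL = j·10.68; denominator R + jωL = 245 + j10.68.
Step 4 — H = 0.001895 + j0.04349.
Step 5 — Magnitude: |H| = 0.04354 (-27.2 dB); phase: φ = 87.5°.

|H| = 0.04354 (-27.2 dB), φ = 87.5°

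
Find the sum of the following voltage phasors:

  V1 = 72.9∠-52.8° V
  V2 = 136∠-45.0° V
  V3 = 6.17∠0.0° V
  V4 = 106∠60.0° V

Step 1 — Convert each phasor to rectangular form:
  V1 = 72.9·(cos(-52.8°) + j·sin(-52.8°)) = 44.08 - j58.07 V
  V2 = 136·(cos(-45.0°) + j·sin(-45.0°)) = 96.17 - j96.17 V
  V3 = 6.17·(cos(0.0°) + j·sin(0.0°)) = 6.17 V
  V4 = 106·(cos(60.0°) + j·sin(60.0°)) = 53 + j91.8 V
Step 2 — Sum components: V_total = 199.4 - j62.43 V.
Step 3 — Convert to polar: |V_total| = 209 V, ∠V_total = -17.4°.

V_total = 209∠-17.4° V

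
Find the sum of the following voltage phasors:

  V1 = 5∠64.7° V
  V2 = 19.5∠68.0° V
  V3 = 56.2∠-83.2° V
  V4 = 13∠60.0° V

Step 1 — Convert each phasor to rectangular form:
  V1 = 5·(cos(64.7°) + j·sin(64.7°)) = 2.137 + j4.52 V
  V2 = 19.5·(cos(68.0°) + j·sin(68.0°)) = 7.305 + j18.08 V
  V3 = 56.2·(cos(-83.2°) + j·sin(-83.2°)) = 6.654 - j55.8 V
  V4 = 13·(cos(60.0°) + j·sin(60.0°)) = 6.5 + j11.26 V
Step 2 — Sum components: V_total = 22.6 - j21.95 V.
Step 3 — Convert to polar: |V_total| = 31.5 V, ∠V_total = -44.2°.

V_total = 31.5∠-44.2° V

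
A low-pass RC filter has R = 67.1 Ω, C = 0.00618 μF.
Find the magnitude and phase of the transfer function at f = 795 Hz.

Step 1 — Angular frequency: ω = 2π·795 = 4995 rad/s.
Step 2 — Transfer function: H(jω) = 1/(1 + jωRC).
Step 3 — Denominator: 1 + jωRC = 1 + j·4995·67.1·6.18e-09 = 1 + j0.002071.
Step 4 — H = 1 - j0.002071.
Step 5 — Magnitude: |H| = 1 (-0.0 dB); phase: φ = -0.1°.

|H| = 1 (-0.0 dB), φ = -0.1°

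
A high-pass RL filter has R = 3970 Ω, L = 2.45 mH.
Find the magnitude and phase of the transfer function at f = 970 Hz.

Step 1 — Angular frequency: ω = 2π·970 = 6095 rad/s.
Step 2 — Transfer function: H(jω) = jωL/(R + jωL).
Step 3 — Numerator jωL = j·14.93; denominator R + jωL = 3970 + j14.93.
Step 4 — H = 1.415e-05 + j0.003761.
Step 5 — Magnitude: |H| = 0.003761 (-48.5 dB); phase: φ = 89.8°.

|H| = 0.003761 (-48.5 dB), φ = 89.8°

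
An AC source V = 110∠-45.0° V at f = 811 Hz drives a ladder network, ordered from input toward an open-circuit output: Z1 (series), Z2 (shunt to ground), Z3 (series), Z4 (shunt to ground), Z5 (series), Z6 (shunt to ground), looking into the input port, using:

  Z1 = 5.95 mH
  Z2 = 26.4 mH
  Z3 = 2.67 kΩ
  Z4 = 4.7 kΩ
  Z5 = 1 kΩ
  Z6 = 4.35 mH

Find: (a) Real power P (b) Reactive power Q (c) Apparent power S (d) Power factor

Step 1 — Angular frequency: ω = 2π·f = 2π·811 = 5096 rad/s.
Step 2 — Component impedances:
  Z1: Z = jωL = j·5096·0.00595 = 0 + j30.32 Ω
  Z2: Z = jωL = j·5096·0.0264 = 0 + j134.5 Ω
  Z3: Z = R = 2670 Ω
  Z4: Z = R = 4700 Ω
  Z5: Z = R = 1000 Ω
  Z6: Z = jωL = j·5096·0.00435 = 0 + j22.17 Ω
Step 3 — Ladder network (open output): work backward from the far end, alternating series and parallel combinations. Z_in = 5.169 + j164.6 Ω = 164.7∠88.2° Ω.
Step 4 — Source phasor: V = 110∠-45.0° V = 77.78 - j77.78 V.
Step 5 — Current: I = V / Z = -0.4572 - j0.4868 A = 0.6679∠-133.2° A.
Step 6 — Complex power: S = V·I* = 2.306 + j73.43 VA.
Step 7 — Real power: P = Re(S) = 2.306 W.
Step 8 — Reactive power: Q = Im(S) = 73.43 VAR.
Step 9 — Apparent power: |S| = 73.46 VA.
Step 10 — Power factor: PF = P/|S| = 0.03138 (lagging).

(a) P = 2.306 W  (b) Q = 73.43 VAR  (c) S = 73.46 VA  (d) PF = 0.03138 (lagging)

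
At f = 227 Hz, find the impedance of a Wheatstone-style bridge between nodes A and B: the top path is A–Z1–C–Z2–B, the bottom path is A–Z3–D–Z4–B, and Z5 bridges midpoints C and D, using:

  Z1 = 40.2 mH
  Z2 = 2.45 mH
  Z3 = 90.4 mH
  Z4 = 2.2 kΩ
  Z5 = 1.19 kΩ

Step 1 — Angular frequency: ω = 2π·f = 2π·227 = 1426 rad/s.
Step 2 — Component impedances:
  Z1: Z = jωL = j·1426·0.0402 = 0 + j57.34 Ω
  Z2: Z = jωL = j·1426·0.00245 = 0 + j3.494 Ω
  Z3: Z = jωL = j·1426·0.0904 = 0 + j128.9 Ω
  Z4: Z = R = 2200 Ω
  Z5: Z = R = 1190 Ω
Step 3 — Bridge requires nodal analysis (the Z5 bridge couples midpoints C and D, so the two paths cannot be reduced to a simple series/parallel combination). Setting node B to ground and injecting 1 A at node A, the 3-node admittance system at A, C, D solves to V_A = Z_AB = 4.199 + j59.82 Ω = 59.96∠86.0° Ω.

Z = 4.199 + j59.82 Ω = 59.96∠86.0° Ω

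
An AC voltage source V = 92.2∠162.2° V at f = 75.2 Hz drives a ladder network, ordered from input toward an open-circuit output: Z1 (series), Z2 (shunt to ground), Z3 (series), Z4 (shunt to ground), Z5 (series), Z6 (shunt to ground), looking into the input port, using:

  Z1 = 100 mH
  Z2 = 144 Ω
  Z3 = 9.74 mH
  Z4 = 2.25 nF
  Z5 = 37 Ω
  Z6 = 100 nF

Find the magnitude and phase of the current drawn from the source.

Step 1 — Angular frequency: ω = 2π·f = 2π·75.2 = 472.5 rad/s.
Step 2 — Component impedances:
  Z1: Z = jωL = j·472.5·0.1 = 0 + j47.25 Ω
  Z2: Z = R = 144 Ω
  Z3: Z = jωL = j·472.5·0.00974 = 0 + j4.602 Ω
  Z4: Z = 1/(jωC) = -j/(ω·C) = 0 - j9.406e+05 Ω
  Z5: Z = R = 37 Ω
  Z6: Z = 1/(jωC) = -j/(ω·C) = 0 - j2.116e+04 Ω
Step 3 — Ladder network (open output): work backward from the far end, alternating series and parallel combinations. Z_in = 144 + j46.25 Ω = 151.2∠17.8° Ω.
Step 4 — Source phasor: V = 92.2∠162.2° V = -87.79 + j28.19 V.
Step 5 — Ohm's law: I = V / Z_total = (-87.79 + j28.19) / (144 + j46.25) = -0.4957 + j0.3549 A.
Step 6 — Convert to polar: |I| = 0.6096 A, ∠I = 144.4°.

I = 0.6096∠144.4° A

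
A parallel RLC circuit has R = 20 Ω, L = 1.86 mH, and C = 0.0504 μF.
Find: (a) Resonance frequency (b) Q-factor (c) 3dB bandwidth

Step 1 — Resonance: ω₀ = 1/√(LC) = 1/√(0.00186·5.04e-08) = 1.033e+05 rad/s.
Step 2 — f₀ = ω₀/(2π) = 1.644e+04 Hz.
Step 3 — Parallel Q: Q = R/(ω₀L) = 20/(1.033e+05·0.00186) = 0.1041.
Step 4 — Bandwidth: Δω = ω₀/Q = 9.921e+05 rad/s; BW = Δω/(2π) = 1.579e+05 Hz.

(a) f₀ = 1.644e+04 Hz  (b) Q = 0.1041  (c) BW = 1.579e+05 Hz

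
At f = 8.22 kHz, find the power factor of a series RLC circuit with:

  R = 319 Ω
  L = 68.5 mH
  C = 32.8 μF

Step 1 — Angular frequency: ω = 2π·f = 2π·8220 = 5.165e+04 rad/s.
Step 2 — Component impedances:
  R: Z = R = 319 Ω
  L: Z = jωL = j·5.165e+04·0.0685 = 0 + j3538 Ω
  C: Z = 1/(jωC) = -j/(ω·C) = 0 - j0.5903 Ω
Step 3 — Series combination: Z_total = R + L + C = 319 + j3537 Ω = 3552∠84.8° Ω.
Step 4 — Power factor: PF = cos(φ) = Re(Z)/|Z| = 319/3551.6 = 0.08982.
Step 5 — Type: Im(Z) = 3537 ⇒ lagging (phase φ = 84.8°).

PF = 0.08982 (lagging, φ = 84.8°)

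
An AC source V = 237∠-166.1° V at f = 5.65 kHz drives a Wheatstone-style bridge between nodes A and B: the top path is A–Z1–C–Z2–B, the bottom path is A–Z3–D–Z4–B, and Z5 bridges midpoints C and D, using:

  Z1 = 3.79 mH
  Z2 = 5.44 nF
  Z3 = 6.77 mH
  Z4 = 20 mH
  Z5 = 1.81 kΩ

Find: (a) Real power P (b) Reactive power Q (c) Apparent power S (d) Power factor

Step 1 — Angular frequency: ω = 2π·f = 2π·5650 = 3.55e+04 rad/s.
Step 2 — Component impedances:
  Z1: Z = jωL = j·3.55e+04·0.00379 = 0 + j134.5 Ω
  Z2: Z = 1/(jωC) = -j/(ω·C) = 0 - j5178 Ω
  Z3: Z = jωL = j·3.55e+04·0.00677 = 0 + j240.3 Ω
  Z4: Z = jωL = j·3.55e+04·0.02 = 0 + j710 Ω
  Z5: Z = R = 1810 Ω
Step 3 — Bridge requires nodal analysis (the Z5 bridge couples midpoints C and D, so the two paths cannot be reduced to a simple series/parallel combination). Setting node B to ground and injecting 1 A at node A, the 3-node admittance system at A, C, D solves to V_A = Z_AB = 56.33 + j1158 Ω = 1160∠87.2° Ω.
Step 4 — Source phasor: V = 237∠-166.1° V = -230.1 - j56.93 V.
Step 5 — Current: I = V / Z = -0.05868 + j0.1958 A = 0.2044∠106.7° A.
Step 6 — Complex power: S = V·I* = 2.353 + j48.38 VA.
Step 7 — Real power: P = Re(S) = 2.353 W.
Step 8 — Reactive power: Q = Im(S) = 48.38 VAR.
Step 9 — Apparent power: |S| = 48.44 VA.
Step 10 — Power factor: PF = P/|S| = 0.04858 (lagging).

(a) P = 2.353 W  (b) Q = 48.38 VAR  (c) S = 48.44 VA  (d) PF = 0.04858 (lagging)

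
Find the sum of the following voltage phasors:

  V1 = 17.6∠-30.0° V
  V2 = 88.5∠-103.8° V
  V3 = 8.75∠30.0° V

Step 1 — Convert each phasor to rectangular form:
  V1 = 17.6·(cos(-30.0°) + j·sin(-30.0°)) = 15.24 - j8.8 V
  V2 = 88.5·(cos(-103.8°) + j·sin(-103.8°)) = -21.11 - j85.95 V
  V3 = 8.75·(cos(30.0°) + j·sin(30.0°)) = 7.578 + j4.375 V
Step 2 — Sum components: V_total = 1.71 - j90.37 V.
Step 3 — Convert to polar: |V_total| = 90.39 V, ∠V_total = -88.9°.

V_total = 90.39∠-88.9° V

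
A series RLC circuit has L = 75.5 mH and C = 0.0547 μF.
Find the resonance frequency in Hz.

Step 1 — Resonance condition Im(Z)=0 gives ω₀ = 1/√(LC).
Step 2 — ω₀ = 1/√(0.0755·5.47e-08) = 1.556e+04 rad/s.
Step 3 — f₀ = ω₀/(2π) = 2477 Hz.

f₀ = 2477 Hz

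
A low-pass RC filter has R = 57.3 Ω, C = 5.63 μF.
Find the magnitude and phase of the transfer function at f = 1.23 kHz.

Step 1 — Angular frequency: ω = 2π·1230 = 7728 rad/s.
Step 2 — Transfer function: H(jω) = 1/(1 + jωRC).
Step 3 — Denominator: 1 + jωRC = 1 + j·7728·57.3·5.63e-06 = 1 + j2.493.
Step 4 — H = 0.1386 - j0.3455.
Step 5 — Magnitude: |H| = 0.3723 (-8.6 dB); phase: φ = -68.1°.

|H| = 0.3723 (-8.6 dB), φ = -68.1°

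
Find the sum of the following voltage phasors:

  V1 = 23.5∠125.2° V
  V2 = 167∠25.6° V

Step 1 — Convert each phasor to rectangular form:
  V1 = 23.5·(cos(125.2°) + j·sin(125.2°)) = -13.55 + j19.2 V
  V2 = 167·(cos(25.6°) + j·sin(25.6°)) = 150.6 + j72.16 V
Step 2 — Sum components: V_total = 137.1 + j91.36 V.
Step 3 — Convert to polar: |V_total| = 164.7 V, ∠V_total = 33.7°.

V_total = 164.7∠33.7° V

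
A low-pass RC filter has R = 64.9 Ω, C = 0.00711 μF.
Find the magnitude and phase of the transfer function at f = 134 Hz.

Step 1 — Angular frequency: ω = 2π·134 = 841.9 rad/s.
Step 2 — Transfer function: H(jω) = 1/(1 + jωRC).
Step 3 — Denominator: 1 + jωRC = 1 + j·841.9·64.9·7.11e-09 = 1 + j0.0003885.
Step 4 — H = 1 - j0.0003885.
Step 5 — Magnitude: |H| = 1 (-0.0 dB); phase: φ = -0.0°.

|H| = 1 (-0.0 dB), φ = -0.0°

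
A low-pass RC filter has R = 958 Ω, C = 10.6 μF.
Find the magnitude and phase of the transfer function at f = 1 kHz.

Step 1 — Angular frequency: ω = 2π·1000 = 6283 rad/s.
Step 2 — Transfer function: H(jω) = 1/(1 + jωRC).
Step 3 — Denominator: 1 + jωRC = 1 + j·6283·958·1.06e-05 = 1 + j63.8.
Step 4 — H = 0.0002456 - j0.01567.
Step 5 — Magnitude: |H| = 0.01567 (-36.1 dB); phase: φ = -89.1°.

|H| = 0.01567 (-36.1 dB), φ = -89.1°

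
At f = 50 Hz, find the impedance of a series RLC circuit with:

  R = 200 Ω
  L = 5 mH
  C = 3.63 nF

Step 1 — Angular frequency: ω = 2π·f = 2π·50 = 314.2 rad/s.
Step 2 — Component impedances:
  R: Z = R = 200 Ω
  L: Z = jωL = j·314.2·0.005 = 0 + j1.571 Ω
  C: Z = 1/(jωC) = -j/(ω·C) = 0 - j8.769e+05 Ω
Step 3 — Series combination: Z_total = R + L + C = 200 - j8.769e+05 Ω = 8.769e+05∠-90.0° Ω.

Z = 200 - j8.769e+05 Ω = 8.769e+05∠-90.0° Ω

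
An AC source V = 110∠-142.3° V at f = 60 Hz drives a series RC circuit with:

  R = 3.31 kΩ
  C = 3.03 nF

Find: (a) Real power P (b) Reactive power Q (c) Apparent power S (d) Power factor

Step 1 — Angular frequency: ω = 2π·f = 2π·60 = 377 rad/s.
Step 2 — Component impedances:
  R: Z = R = 3310 Ω
  C: Z = 1/(jωC) = -j/(ω·C) = 0 - j8.754e+05 Ω
Step 3 — Series combination: Z_total = R + C = 3310 - j8.754e+05 Ω = 8.754e+05∠-89.8° Ω.
Step 4 — Source phasor: V = 110∠-142.3° V = -87.03 - j67.27 V.
Step 5 — Current: I = V / Z = 7.646e-05 - j9.971e-05 A = 0.0001257∠-52.5° A.
Step 6 — Complex power: S = V·I* = 5.226e-05 - j0.01382 VA.
Step 7 — Real power: P = Re(S) = 5.226e-05 W.
Step 8 — Reactive power: Q = Im(S) = -0.01382 VAR.
Step 9 — Apparent power: |S| = 0.01382 VA.
Step 10 — Power factor: PF = P/|S| = 0.003781 (leading).

(a) P = 5.226e-05 W  (b) Q = -0.01382 VAR  (c) S = 0.01382 VA  (d) PF = 0.003781 (leading)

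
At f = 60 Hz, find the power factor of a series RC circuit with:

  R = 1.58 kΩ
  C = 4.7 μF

Step 1 — Angular frequency: ω = 2π·f = 2π·60 = 377 rad/s.
Step 2 — Component impedances:
  R: Z = R = 1580 Ω
  C: Z = 1/(jωC) = -j/(ω·C) = 0 - j564.4 Ω
Step 3 — Series combination: Z_total = R + C = 1580 - j564.4 Ω = 1678∠-19.7° Ω.
Step 4 — Power factor: PF = cos(φ) = Re(Z)/|Z| = 1580/1677.8 = 0.9417.
Step 5 — Type: Im(Z) = -564.4 ⇒ leading (phase φ = -19.7°).

PF = 0.9417 (leading, φ = -19.7°)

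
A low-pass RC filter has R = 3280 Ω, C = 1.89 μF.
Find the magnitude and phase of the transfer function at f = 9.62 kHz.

Step 1 — Angular frequency: ω = 2π·9620 = 6.044e+04 rad/s.
Step 2 — Transfer function: H(jω) = 1/(1 + jωRC).
Step 3 — Denominator: 1 + jωRC = 1 + j·6.044e+04·3280·1.89e-06 = 1 + j374.7.
Step 4 — H = 7.122e-06 - j0.002669.
Step 5 — Magnitude: |H| = 0.002669 (-51.5 dB); phase: φ = -89.8°.

|H| = 0.002669 (-51.5 dB), φ = -89.8°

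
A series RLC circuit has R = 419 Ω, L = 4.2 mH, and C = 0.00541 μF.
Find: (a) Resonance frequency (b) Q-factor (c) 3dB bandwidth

Step 1 — Resonance condition Im(Z)=0 gives ω₀ = 1/√(LC).
Step 2 — ω₀ = 1/√(0.0042·5.41e-09) = 2.098e+05 rad/s.
Step 3 — f₀ = ω₀/(2π) = 3.339e+04 Hz.
Step 4 — Series Q: Q = ω₀L/R = 2.098e+05·0.0042/419 = 2.103.
Step 5 — 3dB bandwidth: Δω = ω₀/Q = 9.976e+04 rad/s; BW = Δω/(2π) = 1.588e+04 Hz.

(a) f₀ = 3.339e+04 Hz  (b) Q = 2.103  (c) BW = 1.588e+04 Hz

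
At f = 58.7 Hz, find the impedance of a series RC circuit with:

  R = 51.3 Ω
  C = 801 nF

Step 1 — Angular frequency: ω = 2π·f = 2π·58.7 = 368.8 rad/s.
Step 2 — Component impedances:
  R: Z = R = 51.3 Ω
  C: Z = 1/(jωC) = -j/(ω·C) = 0 - j3385 Ω
Step 3 — Series combination: Z_total = R + C = 51.3 - j3385 Ω = 3385∠-89.1° Ω.

Z = 51.3 - j3385 Ω = 3385∠-89.1° Ω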